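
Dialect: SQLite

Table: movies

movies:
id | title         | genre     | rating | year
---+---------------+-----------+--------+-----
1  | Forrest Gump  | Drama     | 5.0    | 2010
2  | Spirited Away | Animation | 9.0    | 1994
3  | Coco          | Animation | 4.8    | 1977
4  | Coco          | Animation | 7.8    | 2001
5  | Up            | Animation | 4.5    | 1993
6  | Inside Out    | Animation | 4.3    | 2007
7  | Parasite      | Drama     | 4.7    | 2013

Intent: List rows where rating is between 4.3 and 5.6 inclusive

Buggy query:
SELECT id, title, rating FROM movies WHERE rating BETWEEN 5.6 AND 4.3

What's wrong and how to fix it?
Bug: BETWEEN expects the lower bound first; with 5.6 AND 4.3 the range is empty

Fix: Write BETWEEN 4.3 AND 5.6

Corrected query:
SELECT id, title, rating FROM movies WHERE rating BETWEEN 4.3 AND 5.6

Result:
id | title        | rating
---+--------------+-------
1  | Forrest Gump | 5     
3  | Coco         | 4.8   
5  | Up           | 4.5   
6  | Inside Out   | 4.3   
7  | Parasite     | 4.7   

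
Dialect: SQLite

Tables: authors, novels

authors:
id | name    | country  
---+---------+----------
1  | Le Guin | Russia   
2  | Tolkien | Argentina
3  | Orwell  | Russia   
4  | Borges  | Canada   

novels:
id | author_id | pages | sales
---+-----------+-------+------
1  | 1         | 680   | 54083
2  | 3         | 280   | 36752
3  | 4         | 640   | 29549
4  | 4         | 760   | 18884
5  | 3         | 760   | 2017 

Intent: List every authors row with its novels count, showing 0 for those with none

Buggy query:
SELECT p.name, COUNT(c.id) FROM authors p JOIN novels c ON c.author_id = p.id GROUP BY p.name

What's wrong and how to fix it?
Bug: INNER JOIN drops authors rows that have no matching novels rows

Fix: Use LEFT JOIN so parents without children still appear (COUNT(c.id) gives 0)

Corrected query:
SELECT p.name, COUNT(c.id) FROM authors p LEFT JOIN novels c ON c.author_id = p.id GROUP BY p.name

Result:
name    | COUNT(c.id)
--------+------------
Borges  | 2          
Le Guin | 1          
Orwell  | 2          
Tolkien | 0          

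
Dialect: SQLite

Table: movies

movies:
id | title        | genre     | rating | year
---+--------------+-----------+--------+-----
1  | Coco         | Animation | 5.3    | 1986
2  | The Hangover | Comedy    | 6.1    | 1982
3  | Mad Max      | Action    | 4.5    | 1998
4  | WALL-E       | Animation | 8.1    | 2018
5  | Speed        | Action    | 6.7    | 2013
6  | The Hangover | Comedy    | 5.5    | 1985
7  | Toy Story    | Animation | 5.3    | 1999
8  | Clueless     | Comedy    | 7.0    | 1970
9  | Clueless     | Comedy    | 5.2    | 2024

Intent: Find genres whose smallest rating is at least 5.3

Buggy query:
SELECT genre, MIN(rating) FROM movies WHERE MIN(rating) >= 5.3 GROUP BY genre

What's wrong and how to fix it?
Bug: Aggregates like MIN are computed per group after WHERE runs

Fix: Use HAVING for the per-group MIN condition

Corrected query:
SELECT genre, MIN(rating) FROM movies GROUP BY genre HAVING MIN(rating) >= 5.3

Result:
genre     | MIN(rating)
----------+------------
Animation | 5.3        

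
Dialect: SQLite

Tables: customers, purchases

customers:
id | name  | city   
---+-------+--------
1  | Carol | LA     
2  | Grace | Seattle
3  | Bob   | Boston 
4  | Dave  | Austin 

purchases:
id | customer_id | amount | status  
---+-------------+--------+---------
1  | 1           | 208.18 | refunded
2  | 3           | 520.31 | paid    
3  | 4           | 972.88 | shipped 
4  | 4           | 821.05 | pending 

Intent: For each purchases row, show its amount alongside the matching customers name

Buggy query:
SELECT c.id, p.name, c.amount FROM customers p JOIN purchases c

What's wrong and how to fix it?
Bug: Missing join condition: each purchases row is matched to all customers rows instead of just its own

Fix: Add ON c.customer_id = p.id to the JOIN

Corrected query:
SELECT c.id, p.name, c.amount FROM customers p JOIN purchases c ON c.customer_id = p.id

Result:
id | name  | amount
---+-------+-------
1  | Carol | 208.18
2  | Bob   | 520.31
3  | Dave  | 972.88
4  | Dave  | 821.05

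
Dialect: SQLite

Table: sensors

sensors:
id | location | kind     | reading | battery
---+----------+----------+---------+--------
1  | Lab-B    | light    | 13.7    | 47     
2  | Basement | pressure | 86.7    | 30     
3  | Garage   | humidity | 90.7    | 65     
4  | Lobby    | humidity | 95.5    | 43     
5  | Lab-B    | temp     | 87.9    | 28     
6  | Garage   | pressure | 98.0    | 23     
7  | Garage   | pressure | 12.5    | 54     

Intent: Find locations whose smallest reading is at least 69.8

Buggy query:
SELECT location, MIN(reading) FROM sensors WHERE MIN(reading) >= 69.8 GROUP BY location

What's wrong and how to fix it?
Bug: Aggregates like MIN are computed per group after WHERE runs

Fix: Replace WHERE with HAVING after the GROUP BY

Corrected query:
SELECT location, MIN(reading) FROM sensors GROUP BY location HAVING MIN(reading) >= 69.8

Result:
location | MIN(reading)
---------+-------------
Basement | 86.7        
Lobby    | 95.5        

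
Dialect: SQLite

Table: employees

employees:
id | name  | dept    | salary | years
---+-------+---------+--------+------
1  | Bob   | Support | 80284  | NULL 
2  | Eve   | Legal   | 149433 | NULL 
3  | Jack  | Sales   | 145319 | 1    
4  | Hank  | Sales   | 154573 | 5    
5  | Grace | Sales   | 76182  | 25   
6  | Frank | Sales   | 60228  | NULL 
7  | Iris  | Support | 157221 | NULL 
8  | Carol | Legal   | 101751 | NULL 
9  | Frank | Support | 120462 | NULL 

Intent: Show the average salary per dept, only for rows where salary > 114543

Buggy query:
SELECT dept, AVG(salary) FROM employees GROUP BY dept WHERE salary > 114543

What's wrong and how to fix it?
Bug: Row-level WHERE must come before GROUP BY in the clause order

Fix: Move the WHERE clause before GROUP BY

Corrected query:
SELECT dept, AVG(salary) FROM employees WHERE salary > 114543 GROUP BY dept

Result:
dept    | AVG(salary)
--------+------------
Legal   | 149433     
Sales   | 149946     
Support | 138841.5   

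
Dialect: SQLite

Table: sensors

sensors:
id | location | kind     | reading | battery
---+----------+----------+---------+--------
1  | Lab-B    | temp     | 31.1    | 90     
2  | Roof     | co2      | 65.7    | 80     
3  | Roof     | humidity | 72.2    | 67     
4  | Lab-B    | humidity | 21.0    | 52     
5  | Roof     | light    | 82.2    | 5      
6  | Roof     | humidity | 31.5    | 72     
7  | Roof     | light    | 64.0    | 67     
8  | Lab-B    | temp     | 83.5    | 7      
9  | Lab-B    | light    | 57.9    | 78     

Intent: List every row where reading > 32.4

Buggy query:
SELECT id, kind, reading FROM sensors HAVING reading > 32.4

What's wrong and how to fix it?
Bug: HAVING filters the output of aggregation, but this query has no GROUP BY and no aggregate functions, so SQLite rejects it (HAVING clause on a non-aggregate query); the condition here is per row

Fix: Replace HAVING with WHERE since the condition applies to individual rows

Corrected query:
SELECT id, kind, reading FROM sensors WHERE reading > 32.4

Result:
id | kind     | reading
---+----------+--------
2  | co2      | 65.7   
3  | humidity | 72.2   
5  | light    | 82.2   
7  | light    | 64     
8  | temp     | 83.5   
9  | light    | 57.9   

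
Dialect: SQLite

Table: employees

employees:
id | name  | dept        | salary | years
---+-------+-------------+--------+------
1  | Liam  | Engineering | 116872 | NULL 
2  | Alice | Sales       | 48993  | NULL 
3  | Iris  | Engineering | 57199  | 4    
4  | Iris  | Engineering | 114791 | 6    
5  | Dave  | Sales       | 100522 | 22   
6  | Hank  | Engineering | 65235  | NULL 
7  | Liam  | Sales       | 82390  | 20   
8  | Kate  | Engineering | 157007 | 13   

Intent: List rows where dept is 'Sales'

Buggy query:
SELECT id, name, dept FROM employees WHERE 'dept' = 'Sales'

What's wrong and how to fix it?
Bug: Single quotes denote string literals in SQL; the column name is being compared as a constant string

Fix: Remove the quotes around the column name (or use double quotes for an identifier)

Corrected query:
SELECT id, name, dept FROM employees WHERE dept = 'Sales'

Result:
id | name  | dept 
---+-------+------
2  | Alice | Sales
5  | Dave  | Sales
7  | Liam  | Sales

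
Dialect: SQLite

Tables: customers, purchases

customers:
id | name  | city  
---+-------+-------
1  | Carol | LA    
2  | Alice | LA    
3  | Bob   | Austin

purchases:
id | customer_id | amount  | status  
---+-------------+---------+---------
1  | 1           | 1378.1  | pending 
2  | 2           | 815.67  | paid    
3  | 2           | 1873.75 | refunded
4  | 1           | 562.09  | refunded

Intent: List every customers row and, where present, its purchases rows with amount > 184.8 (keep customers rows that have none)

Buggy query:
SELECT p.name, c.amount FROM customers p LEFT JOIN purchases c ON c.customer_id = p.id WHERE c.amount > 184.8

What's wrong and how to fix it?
Bug: A WHERE condition on the right-hand table after LEFT JOIN drops unmatched parents

Fix: Move the right-table condition into the ON clause so unmatched parents are kept

Corrected query:
SELECT p.name, c.amount FROM customers p LEFT JOIN purchases c ON c.customer_id = p.id AND c.amount > 184.8

Result:
name  | amount 
------+--------
Carol | 562.09 
Carol | 1378.1 
Alice | 815.67 
Alice | 1873.75
Bob   | NULL   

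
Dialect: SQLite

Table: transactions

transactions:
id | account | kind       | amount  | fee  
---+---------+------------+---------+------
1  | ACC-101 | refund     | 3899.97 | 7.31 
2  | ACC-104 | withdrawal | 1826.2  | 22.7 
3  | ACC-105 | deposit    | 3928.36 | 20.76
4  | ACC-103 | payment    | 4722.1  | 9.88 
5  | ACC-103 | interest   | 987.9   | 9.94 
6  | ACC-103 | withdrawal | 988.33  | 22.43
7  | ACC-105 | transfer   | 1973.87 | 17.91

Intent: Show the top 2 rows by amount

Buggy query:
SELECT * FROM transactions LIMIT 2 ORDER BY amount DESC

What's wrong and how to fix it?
Bug: LIMIT must come after ORDER BY

Fix: Sort with ORDER BY, then apply LIMIT

Corrected query:
SELECT * FROM transactions ORDER BY amount DESC LIMIT 2

Result:
id | account | kind    | amount  | fee  
---+---------+---------+---------+------
4  | ACC-103 | payment | 4722.1  | 9.88 
3  | ACC-105 | deposit | 3928.36 | 20.76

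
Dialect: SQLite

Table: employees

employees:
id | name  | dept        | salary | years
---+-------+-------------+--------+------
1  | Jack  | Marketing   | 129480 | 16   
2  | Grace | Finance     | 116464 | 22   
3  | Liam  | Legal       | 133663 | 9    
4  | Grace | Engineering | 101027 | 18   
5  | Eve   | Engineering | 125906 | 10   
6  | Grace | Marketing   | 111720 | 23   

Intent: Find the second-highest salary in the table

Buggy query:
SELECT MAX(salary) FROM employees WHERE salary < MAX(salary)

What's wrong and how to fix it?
Bug: MAX(salary) on the right of the comparison is an aggregate-in-WHERE error

Fix: Compute the overall MAX in a subquery, then take MAX of rows below it

Corrected query:
SELECT MAX(salary) FROM employees WHERE salary < (SELECT MAX(salary) FROM employees)

Result:
MAX(salary)
-----------
129480     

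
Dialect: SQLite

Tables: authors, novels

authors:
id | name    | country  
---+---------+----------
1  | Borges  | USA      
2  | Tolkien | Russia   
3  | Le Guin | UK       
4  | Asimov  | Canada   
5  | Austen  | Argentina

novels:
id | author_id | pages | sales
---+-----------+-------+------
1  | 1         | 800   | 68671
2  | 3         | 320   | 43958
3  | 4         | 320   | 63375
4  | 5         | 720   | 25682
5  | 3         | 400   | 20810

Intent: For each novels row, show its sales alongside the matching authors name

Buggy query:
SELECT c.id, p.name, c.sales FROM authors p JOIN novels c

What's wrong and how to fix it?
Bug: Missing join condition: each novels row is matched to all authors rows instead of just its own

Fix: Specify the join condition linking the foreign key to the parent id

Corrected query:
SELECT c.id, p.name, c.sales FROM authors p JOIN novels c ON c.author_id = p.id

Result:
id | name    | sales
---+---------+------
1  | Borges  | 68671
2  | Le Guin | 43958
3  | Asimov  | 63375
4  | Austen  | 25682
5  | Le Guin | 20810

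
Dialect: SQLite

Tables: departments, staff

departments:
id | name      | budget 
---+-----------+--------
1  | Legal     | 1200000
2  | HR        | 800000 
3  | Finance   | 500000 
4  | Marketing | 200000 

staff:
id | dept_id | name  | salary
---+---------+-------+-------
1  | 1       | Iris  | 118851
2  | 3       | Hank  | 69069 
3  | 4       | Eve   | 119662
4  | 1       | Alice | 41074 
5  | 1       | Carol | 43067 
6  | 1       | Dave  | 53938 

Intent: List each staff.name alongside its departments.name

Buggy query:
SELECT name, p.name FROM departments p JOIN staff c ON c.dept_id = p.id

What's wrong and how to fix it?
Bug: Both tables have a 'name' column; the unqualified reference is ambiguous

Fix: Prefix ambiguous columns with the table alias

Corrected query:
SELECT c.name, p.name FROM departments p JOIN staff c ON c.dept_id = p.id

Result:
name  | name     
------+----------
Iris  | Legal    
Hank  | Finance  
Eve   | Marketing
Alice | Legal    
Carol | Legal    
Dave  | Legal    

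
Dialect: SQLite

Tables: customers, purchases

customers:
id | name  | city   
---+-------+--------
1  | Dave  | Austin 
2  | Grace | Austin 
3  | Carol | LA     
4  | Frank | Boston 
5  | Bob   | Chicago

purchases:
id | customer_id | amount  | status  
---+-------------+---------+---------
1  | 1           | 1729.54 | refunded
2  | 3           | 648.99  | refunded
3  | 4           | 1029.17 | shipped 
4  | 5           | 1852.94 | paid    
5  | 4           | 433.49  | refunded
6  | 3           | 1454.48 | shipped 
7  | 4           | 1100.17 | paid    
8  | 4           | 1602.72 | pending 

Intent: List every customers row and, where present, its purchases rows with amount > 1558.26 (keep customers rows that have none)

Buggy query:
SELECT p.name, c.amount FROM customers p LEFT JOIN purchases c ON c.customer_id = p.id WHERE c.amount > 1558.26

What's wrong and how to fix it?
Bug: A WHERE condition on the right-hand table after LEFT JOIN drops unmatched parents

Fix: Put 'c.amount > 1558.26' in the JOIN's ON clause instead of WHERE

Corrected query:
SELECT p.name, c.amount FROM customers p LEFT JOIN purchases c ON c.customer_id = p.id AND c.amount > 1558.26

Result:
name  | amount 
------+--------
Dave  | 1729.54
Grace | NULL   
Carol | NULL   
Frank | 1602.72
Bob   | 1852.94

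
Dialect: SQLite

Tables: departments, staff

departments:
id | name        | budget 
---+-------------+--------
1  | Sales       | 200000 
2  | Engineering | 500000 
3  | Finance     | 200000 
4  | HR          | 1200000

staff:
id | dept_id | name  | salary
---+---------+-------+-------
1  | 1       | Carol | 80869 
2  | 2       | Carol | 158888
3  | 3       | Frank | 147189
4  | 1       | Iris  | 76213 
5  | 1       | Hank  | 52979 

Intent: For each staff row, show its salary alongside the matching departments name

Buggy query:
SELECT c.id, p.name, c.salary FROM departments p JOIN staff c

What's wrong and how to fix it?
Bug: Missing join condition: each staff row is matched to all departments rows instead of just its own

Fix: Add ON c.dept_id = p.id to the JOIN

Corrected query:
SELECT c.id, p.name, c.salary FROM departments p JOIN staff c ON c.dept_id = p.id

Result:
id | name        | salary
---+-------------+-------
1  | Sales       | 80869 
2  | Engineering | 158888
3  | Finance     | 147189
4  | Sales       | 76213 
5  | Sales       | 52979 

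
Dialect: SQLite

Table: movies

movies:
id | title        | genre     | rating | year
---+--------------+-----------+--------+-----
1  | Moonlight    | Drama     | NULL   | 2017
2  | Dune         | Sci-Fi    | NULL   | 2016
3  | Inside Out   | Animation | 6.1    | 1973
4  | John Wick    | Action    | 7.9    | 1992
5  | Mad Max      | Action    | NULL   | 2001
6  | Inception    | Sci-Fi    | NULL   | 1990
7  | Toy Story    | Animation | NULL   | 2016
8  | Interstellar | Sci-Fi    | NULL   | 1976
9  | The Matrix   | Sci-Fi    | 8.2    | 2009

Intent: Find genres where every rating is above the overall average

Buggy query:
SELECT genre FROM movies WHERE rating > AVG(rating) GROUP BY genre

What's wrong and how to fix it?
Bug: AVG() is an aggregate; it can't sit directly in WHERE

Fix: Compute the overall average in a scalar subquery and compare each group's MIN against it in HAVING

Corrected query:
SELECT genre FROM movies GROUP BY genre HAVING MIN(rating) > (SELECT AVG(rating) FROM movies)

Result:
genre 
------
Action
Sci-Fi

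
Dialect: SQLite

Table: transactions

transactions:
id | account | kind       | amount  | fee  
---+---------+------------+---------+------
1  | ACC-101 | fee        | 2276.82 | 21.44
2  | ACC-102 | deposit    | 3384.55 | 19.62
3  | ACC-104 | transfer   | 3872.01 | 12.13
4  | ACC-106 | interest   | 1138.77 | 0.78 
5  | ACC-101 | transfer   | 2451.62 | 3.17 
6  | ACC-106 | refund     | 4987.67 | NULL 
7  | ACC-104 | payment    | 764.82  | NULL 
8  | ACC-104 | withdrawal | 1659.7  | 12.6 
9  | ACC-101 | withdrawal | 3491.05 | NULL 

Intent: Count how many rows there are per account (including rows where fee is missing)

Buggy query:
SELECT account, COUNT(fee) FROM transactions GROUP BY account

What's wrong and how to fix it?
Bug: COUNT(fee) skips NULLs, so groups with missing fee are undercounted

Fix: Replace COUNT(fee) with COUNT(*)

Corrected query:
SELECT account, COUNT(*) FROM transactions GROUP BY account

Result:
account | COUNT(*)
--------+---------
ACC-101 | 3       
ACC-102 | 1       
ACC-104 | 3       
ACC-106 | 2       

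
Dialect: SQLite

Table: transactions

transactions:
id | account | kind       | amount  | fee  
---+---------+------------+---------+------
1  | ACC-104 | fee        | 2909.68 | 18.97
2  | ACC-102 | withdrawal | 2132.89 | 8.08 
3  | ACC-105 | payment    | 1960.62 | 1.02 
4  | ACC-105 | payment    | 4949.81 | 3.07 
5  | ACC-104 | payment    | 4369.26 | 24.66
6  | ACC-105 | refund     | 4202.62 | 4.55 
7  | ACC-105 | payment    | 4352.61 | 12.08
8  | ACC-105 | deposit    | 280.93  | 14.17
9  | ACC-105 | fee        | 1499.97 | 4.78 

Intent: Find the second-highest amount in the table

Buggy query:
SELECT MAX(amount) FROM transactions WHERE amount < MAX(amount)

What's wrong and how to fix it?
Bug: The inner MAX is an aggregate inside WHERE, which is not allowed

Fix: Compute the overall MAX in a subquery, then take MAX of rows below it

Corrected query:
SELECT MAX(amount) FROM transactions WHERE amount < (SELECT MAX(amount) FROM transactions)

Result:
MAX(amount)
-----------
4369.26    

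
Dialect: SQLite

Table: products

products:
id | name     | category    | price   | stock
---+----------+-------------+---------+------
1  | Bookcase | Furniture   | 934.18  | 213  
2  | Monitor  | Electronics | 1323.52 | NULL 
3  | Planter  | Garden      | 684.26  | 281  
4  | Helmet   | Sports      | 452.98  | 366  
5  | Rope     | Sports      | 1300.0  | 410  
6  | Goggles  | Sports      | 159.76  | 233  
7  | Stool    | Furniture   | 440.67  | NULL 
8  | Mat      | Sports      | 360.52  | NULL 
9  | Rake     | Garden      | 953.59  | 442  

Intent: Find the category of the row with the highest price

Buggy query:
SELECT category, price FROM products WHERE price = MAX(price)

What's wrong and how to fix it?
Bug: WHERE is evaluated per row; an aggregate over the whole table isn't defined there

Fix: Use a subquery: WHERE price = (SELECT MAX(price) FROM products)

Corrected query:
SELECT category, price FROM products WHERE price = (SELECT MAX(price) FROM products)

Result:
category    | price  
------------+--------
Electronics | 1323.52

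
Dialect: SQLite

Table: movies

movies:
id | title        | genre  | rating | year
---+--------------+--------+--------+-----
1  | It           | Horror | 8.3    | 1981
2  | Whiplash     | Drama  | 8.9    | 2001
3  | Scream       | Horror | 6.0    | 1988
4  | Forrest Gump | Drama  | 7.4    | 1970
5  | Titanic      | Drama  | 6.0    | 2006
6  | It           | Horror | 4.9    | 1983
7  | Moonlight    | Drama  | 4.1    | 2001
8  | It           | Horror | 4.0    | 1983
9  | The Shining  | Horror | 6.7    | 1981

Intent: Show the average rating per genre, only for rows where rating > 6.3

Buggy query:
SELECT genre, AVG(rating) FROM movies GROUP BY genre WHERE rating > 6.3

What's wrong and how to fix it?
Bug: Row-level WHERE must come before GROUP BY in the clause order

Fix: Place WHERE between FROM and GROUP BY

Corrected query:
SELECT genre, AVG(rating) FROM movies WHERE rating > 6.3 GROUP BY genre

Result:
genre  | AVG(rating)
-------+------------
Drama  | 8.15       
Horror | 7.5        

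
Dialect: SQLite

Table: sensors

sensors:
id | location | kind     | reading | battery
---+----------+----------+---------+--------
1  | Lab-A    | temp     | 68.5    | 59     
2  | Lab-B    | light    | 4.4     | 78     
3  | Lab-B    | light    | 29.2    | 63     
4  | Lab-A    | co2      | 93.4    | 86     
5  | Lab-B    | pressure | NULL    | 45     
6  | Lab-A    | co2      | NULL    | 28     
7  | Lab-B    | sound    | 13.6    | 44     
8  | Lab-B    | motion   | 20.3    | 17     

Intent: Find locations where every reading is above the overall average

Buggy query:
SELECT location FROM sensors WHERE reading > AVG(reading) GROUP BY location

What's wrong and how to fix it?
Bug: WHERE evaluates per row before aggregation, so AVG() is unavailable

Fix: Use a subquery for AVG and a HAVING MIN(...) filter so the condition holds for every row in the group

Corrected query:
SELECT location FROM sensors GROUP BY location HAVING MIN(reading) > (SELECT AVG(reading) FROM sensors)

Result:
location
--------
Lab-A   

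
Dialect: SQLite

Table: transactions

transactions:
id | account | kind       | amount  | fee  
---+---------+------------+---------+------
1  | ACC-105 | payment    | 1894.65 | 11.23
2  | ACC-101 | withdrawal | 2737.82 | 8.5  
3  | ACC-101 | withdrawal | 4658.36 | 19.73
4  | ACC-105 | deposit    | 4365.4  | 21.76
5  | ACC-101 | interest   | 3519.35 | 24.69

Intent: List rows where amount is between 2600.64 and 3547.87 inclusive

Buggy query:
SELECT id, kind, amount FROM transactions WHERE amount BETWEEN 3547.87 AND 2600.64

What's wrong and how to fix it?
Bug: The bounds are reversed; BETWEEN a AND b requires a <= b to match anything

Fix: Write BETWEEN 2600.64 AND 3547.87

Corrected query:
SELECT id, kind, amount FROM transactions WHERE amount BETWEEN 2600.64 AND 3547.87

Result:
id | kind       | amount 
---+------------+--------
2  | withdrawal | 2737.82
5  | interest   | 3519.35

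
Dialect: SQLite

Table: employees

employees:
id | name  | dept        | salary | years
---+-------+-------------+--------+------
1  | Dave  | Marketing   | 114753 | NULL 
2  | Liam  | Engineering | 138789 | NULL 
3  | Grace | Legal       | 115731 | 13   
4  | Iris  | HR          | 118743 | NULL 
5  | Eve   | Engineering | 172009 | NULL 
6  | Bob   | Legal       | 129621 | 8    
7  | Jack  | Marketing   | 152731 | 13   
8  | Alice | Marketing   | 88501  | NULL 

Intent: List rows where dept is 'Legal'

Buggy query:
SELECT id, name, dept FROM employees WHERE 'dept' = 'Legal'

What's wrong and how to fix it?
Bug: 'dept' in single quotes is a string literal, not the column; the comparison is literal-vs-literal and never true

Fix: Reference the column as dept without single quotes

Corrected query:
SELECT id, name, dept FROM employees WHERE dept = 'Legal'

Result:
id | name  | dept 
---+-------+------
3  | Grace | Legal
6  | Bob   | Legal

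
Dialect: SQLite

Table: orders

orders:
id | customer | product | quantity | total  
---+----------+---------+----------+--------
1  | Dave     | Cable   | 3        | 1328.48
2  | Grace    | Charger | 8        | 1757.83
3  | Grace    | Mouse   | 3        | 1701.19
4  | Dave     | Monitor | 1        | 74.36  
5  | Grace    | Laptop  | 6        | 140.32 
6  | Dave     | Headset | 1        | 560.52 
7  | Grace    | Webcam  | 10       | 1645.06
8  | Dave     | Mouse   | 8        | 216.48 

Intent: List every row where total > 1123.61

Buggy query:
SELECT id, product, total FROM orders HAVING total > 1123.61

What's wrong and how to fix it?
Bug: This is a non-aggregate query (no GROUP BY, no aggregates), so in SQLite the HAVING clause is invalid here; a row-level condition belongs in WHERE

Fix: Replace HAVING with WHERE since the condition applies to individual rows

Corrected query:
SELECT id, product, total FROM orders WHERE total > 1123.61

Result:
id | product | total  
---+---------+--------
1  | Cable   | 1328.48
2  | Charger | 1757.83
3  | Mouse   | 1701.19
7  | Webcam  | 1645.06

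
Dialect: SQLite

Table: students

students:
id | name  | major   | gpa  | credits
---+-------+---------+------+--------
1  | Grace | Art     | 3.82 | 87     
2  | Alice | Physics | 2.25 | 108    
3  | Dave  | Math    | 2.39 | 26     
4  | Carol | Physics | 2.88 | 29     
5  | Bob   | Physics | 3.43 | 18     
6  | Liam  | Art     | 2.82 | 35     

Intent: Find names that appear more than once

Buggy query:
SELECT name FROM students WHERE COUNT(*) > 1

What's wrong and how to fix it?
Bug: WHERE can't reference COUNT(*); aggregates are computed after WHERE

Fix: GROUP BY name, then filter groups with HAVING COUNT(*) > 1

Corrected query:
SELECT name FROM students GROUP BY name HAVING COUNT(*) > 1

Result:
(no rows)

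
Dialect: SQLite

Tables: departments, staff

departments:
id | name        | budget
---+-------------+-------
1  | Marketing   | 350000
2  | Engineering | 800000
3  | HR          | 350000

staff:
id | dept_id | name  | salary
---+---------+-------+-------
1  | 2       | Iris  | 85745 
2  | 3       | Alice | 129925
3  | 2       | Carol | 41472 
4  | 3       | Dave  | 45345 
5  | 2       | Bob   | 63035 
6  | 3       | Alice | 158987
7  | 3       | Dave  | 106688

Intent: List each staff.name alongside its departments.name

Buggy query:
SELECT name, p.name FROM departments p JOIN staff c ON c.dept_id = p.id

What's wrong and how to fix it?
Bug: 'name' exists in both joined tables, so the database can't tell which one is meant

Fix: Qualify the column with its table alias (c.name)

Corrected query:
SELECT c.name, p.name FROM departments p JOIN staff c ON c.dept_id = p.id

Result:
name  | name       
------+------------
Iris  | Engineering
Alice | HR         
Carol | Engineering
Dave  | HR         
Bob   | Engineering
Alice | HR         
Dave  | HR         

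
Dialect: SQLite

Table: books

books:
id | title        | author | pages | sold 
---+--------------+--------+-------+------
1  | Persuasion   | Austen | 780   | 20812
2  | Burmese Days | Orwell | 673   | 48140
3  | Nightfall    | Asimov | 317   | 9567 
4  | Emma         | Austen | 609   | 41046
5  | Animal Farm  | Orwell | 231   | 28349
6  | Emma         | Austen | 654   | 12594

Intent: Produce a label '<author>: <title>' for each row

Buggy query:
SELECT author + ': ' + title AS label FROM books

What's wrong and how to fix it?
Bug: '+' is numeric addition; on text columns SQLite converts them to 0 instead of concatenating

Fix: Use the || operator for string concatenation

Corrected query:
SELECT author || ': ' || title AS label FROM books

Result:
label               
--------------------
Austen: Persuasion  
Orwell: Burmese Days
Asimov: Nightfall   
Austen: Emma        
Orwell: Animal Farm 
Austen: Emma        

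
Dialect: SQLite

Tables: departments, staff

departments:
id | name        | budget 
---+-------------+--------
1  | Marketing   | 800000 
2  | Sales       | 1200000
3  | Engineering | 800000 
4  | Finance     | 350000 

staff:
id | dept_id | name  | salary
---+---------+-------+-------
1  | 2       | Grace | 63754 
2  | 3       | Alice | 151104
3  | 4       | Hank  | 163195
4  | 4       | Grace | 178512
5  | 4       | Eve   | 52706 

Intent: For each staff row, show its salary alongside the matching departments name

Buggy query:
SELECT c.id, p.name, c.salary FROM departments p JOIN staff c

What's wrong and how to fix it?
Bug: Missing join condition: each staff row is matched to all departments rows instead of just its own

Fix: Specify the join condition linking the foreign key to the parent id

Corrected query:
SELECT c.id, p.name, c.salary FROM departments p JOIN staff c ON c.dept_id = p.id

Result:
id | name        | salary
---+-------------+-------
1  | Sales       | 63754 
2  | Engineering | 151104
3  | Finance     | 163195
4  | Finance     | 178512
5  | Finance     | 52706 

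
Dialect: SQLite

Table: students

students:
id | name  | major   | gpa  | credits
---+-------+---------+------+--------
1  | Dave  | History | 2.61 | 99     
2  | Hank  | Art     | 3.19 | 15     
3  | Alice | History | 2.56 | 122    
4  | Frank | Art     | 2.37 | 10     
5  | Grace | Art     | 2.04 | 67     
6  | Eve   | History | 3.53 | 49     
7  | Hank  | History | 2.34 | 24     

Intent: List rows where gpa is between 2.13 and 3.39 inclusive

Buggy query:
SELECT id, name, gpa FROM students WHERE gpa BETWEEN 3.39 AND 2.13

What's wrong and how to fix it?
Bug: The bounds are reversed; BETWEEN a AND b requires a <= b to match anything

Fix: Swap the bounds so the smaller value comes first

Corrected query:
SELECT id, name, gpa FROM students WHERE gpa BETWEEN 2.13 AND 3.39

Result:
id | name  | gpa 
---+-------+-----
1  | Dave  | 2.61
2  | Hank  | 3.19
3  | Alice | 2.56
4  | Frank | 2.37
7  | Hank  | 2.34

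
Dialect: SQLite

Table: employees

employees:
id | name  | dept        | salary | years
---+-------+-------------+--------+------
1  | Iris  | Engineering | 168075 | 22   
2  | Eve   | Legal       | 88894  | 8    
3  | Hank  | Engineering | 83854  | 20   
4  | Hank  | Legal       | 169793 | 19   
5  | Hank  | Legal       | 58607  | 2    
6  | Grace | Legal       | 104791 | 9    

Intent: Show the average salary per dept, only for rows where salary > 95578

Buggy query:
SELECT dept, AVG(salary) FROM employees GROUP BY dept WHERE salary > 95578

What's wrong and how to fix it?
Bug: Row-level WHERE must come before GROUP BY in the clause order

Fix: Move the WHERE clause before GROUP BY

Corrected query:
SELECT dept, AVG(salary) FROM employees WHERE salary > 95578 GROUP BY dept

Result:
dept        | AVG(salary)
------------+------------
Engineering | 168075     
Legal       | 137292     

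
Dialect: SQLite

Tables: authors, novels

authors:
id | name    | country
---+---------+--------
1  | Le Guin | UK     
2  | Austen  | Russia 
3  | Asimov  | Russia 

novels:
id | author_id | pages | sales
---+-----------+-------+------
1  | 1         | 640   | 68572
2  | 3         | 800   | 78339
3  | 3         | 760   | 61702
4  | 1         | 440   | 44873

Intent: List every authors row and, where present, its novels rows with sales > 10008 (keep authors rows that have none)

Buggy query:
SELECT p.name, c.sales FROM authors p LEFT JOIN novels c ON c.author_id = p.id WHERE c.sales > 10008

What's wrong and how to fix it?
Bug: A WHERE condition on the right-hand table after LEFT JOIN drops unmatched parents

Fix: Move the right-table condition into the ON clause so unmatched parents are kept

Corrected query:
SELECT p.name, c.sales FROM authors p LEFT JOIN novels c ON c.author_id = p.id AND c.sales > 10008

Result:
name    | sales
--------+------
Le Guin | 44873
Le Guin | 68572
Austen  | NULL 
Asimov  | 61702
Asimov  | 78339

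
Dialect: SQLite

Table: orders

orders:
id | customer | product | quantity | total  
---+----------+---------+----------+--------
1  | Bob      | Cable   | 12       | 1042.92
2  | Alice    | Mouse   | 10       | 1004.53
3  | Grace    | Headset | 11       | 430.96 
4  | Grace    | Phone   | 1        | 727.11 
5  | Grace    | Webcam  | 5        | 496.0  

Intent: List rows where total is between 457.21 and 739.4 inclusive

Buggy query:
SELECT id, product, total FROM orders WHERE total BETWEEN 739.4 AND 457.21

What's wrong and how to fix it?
Bug: The bounds are reversed; BETWEEN a AND b requires a <= b to match anything

Fix: Write BETWEEN 457.21 AND 739.4

Corrected query:
SELECT id, product, total FROM orders WHERE total BETWEEN 457.21 AND 739.4

Result:
id | product | total 
---+---------+-------
4  | Phone   | 727.11
5  | Webcam  | 496   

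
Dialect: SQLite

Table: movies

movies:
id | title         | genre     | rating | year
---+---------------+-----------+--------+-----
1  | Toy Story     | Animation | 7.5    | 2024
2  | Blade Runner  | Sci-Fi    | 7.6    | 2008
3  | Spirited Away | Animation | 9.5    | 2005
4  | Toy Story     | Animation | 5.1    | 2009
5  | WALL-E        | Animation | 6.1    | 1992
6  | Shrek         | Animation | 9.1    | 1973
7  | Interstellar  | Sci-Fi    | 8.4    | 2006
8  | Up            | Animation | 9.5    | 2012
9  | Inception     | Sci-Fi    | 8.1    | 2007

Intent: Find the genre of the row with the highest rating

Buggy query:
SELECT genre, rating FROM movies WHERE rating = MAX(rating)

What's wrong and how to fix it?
Bug: MAX(rating) is an aggregate and cannot be used directly in WHERE

Fix: Use a subquery: WHERE rating = (SELECT MAX(rating) FROM movies)

Corrected query:
SELECT genre, rating FROM movies WHERE rating = (SELECT MAX(rating) FROM movies)

Result:
genre     | rating
----------+-------
Animation | 9.5   
Animation | 9.5   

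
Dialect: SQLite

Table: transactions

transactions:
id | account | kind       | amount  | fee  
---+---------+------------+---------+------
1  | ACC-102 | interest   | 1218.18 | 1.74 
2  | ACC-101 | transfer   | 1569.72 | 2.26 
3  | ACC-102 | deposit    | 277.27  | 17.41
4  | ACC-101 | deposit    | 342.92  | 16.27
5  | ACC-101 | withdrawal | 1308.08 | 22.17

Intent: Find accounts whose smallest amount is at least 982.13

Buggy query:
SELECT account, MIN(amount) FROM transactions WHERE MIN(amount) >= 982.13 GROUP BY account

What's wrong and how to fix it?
Bug: MIN() in WHERE is a misuse of aggregate

Fix: Use HAVING for the per-group MIN condition

Corrected query:
SELECT account, MIN(amount) FROM transactions GROUP BY account HAVING MIN(amount) >= 982.13

Result:
(no rows)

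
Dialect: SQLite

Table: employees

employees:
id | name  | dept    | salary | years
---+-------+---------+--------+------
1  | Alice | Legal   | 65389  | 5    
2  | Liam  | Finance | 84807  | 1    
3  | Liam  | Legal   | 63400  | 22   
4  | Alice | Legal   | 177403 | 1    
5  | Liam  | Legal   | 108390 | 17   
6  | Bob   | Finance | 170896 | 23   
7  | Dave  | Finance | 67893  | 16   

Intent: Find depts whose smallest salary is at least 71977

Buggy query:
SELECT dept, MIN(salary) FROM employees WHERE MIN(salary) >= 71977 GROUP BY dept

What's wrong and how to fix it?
Bug: MIN() in WHERE is a misuse of aggregate

Fix: Use HAVING for the per-group MIN condition

Corrected query:
SELECT dept, MIN(salary) FROM employees GROUP BY dept HAVING MIN(salary) >= 71977

Result:
(no rows)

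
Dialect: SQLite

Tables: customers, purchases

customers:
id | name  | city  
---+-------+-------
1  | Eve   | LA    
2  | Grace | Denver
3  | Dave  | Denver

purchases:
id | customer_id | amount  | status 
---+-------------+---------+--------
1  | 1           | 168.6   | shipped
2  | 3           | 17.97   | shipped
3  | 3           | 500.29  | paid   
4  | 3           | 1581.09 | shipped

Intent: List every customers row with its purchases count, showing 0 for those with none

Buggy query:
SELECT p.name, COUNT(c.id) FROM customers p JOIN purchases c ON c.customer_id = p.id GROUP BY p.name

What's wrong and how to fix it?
Bug: INNER JOIN drops customers rows that have no matching purchases rows

Fix: Use LEFT JOIN so parents without children still appear (COUNT(c.id) gives 0)

Corrected query:
SELECT p.name, COUNT(c.id) FROM customers p LEFT JOIN purchases c ON c.customer_id = p.id GROUP BY p.name

Result:
name  | COUNT(c.id)
------+------------
Dave  | 3          
Eve   | 1          
Grace | 0          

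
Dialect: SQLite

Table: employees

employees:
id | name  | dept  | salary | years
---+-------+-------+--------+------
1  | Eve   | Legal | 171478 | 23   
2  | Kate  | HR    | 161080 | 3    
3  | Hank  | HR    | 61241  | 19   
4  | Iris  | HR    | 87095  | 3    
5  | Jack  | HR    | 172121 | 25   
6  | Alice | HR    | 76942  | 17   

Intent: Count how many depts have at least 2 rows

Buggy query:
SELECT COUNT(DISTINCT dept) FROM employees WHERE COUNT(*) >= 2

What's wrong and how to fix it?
Bug: COUNT(*) cannot appear in WHERE; the per-group count doesn't exist yet

Fix: Use a subquery that GROUPs and filters with HAVING, then count its rows

Corrected query:
SELECT COUNT(*) FROM (SELECT dept FROM employees GROUP BY dept HAVING COUNT(*) >= 2)

Result:
COUNT(*)
--------
1       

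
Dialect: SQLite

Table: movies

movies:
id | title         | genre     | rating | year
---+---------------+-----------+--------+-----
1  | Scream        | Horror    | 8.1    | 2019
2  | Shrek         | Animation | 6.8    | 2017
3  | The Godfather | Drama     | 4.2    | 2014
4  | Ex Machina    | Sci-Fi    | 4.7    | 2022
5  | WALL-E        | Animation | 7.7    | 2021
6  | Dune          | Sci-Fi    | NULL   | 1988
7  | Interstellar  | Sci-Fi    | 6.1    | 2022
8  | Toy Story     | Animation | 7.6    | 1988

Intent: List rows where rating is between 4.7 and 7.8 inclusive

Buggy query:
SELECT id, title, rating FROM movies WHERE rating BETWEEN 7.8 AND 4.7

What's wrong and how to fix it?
Bug: BETWEEN expects the lower bound first; with 7.8 AND 4.7 the range is empty

Fix: Swap the bounds so the smaller value comes first

Corrected query:
SELECT id, title, rating FROM movies WHERE rating BETWEEN 4.7 AND 7.8

Result:
id | title        | rating
---+--------------+-------
2  | Shrek        | 6.8   
4  | Ex Machina   | 4.7   
5  | WALL-E       | 7.7   
7  | Interstellar | 6.1   
8  | Toy Story    | 7.6   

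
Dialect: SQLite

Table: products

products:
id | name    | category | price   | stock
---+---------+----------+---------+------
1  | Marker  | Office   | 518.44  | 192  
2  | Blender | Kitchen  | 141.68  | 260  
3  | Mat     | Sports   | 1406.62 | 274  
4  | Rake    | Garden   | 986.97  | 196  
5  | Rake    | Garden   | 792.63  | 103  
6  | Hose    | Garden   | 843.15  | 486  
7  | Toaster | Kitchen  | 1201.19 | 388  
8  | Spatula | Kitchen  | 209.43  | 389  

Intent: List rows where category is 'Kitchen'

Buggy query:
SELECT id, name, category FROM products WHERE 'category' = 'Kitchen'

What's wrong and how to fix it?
Bug: Single quotes denote string literals in SQL; the column name is being compared as a constant string

Fix: Reference the column as category without single quotes

Corrected query:
SELECT id, name, category FROM products WHERE category = 'Kitchen'

Result:
id | name    | category
---+---------+---------
2  | Blender | Kitchen 
7  | Toaster | Kitchen 
8  | Spatula | Kitchen 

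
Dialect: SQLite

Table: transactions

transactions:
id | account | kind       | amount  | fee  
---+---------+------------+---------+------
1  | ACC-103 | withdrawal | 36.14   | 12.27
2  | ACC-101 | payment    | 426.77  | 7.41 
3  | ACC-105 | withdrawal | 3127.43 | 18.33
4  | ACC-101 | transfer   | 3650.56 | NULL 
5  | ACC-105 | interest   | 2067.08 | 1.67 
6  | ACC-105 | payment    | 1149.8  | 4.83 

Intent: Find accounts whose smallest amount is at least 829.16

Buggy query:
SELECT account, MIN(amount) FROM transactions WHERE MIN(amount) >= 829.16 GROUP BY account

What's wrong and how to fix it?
Bug: MIN() in WHERE is a misuse of aggregate

Fix: Use HAVING for the per-group MIN condition

Corrected query:
SELECT account, MIN(amount) FROM transactions GROUP BY account HAVING MIN(amount) >= 829.16

Result:
account | MIN(amount)
--------+------------
ACC-105 | 1149.8     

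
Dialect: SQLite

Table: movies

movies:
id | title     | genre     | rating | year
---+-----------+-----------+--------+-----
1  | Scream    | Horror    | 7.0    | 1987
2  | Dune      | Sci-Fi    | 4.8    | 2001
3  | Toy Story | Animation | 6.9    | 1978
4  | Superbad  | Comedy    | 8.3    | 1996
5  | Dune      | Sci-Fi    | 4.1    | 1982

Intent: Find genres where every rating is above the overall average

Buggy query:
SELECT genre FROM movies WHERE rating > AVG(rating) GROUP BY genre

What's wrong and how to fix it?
Bug: AVG() is an aggregate; it can't sit directly in WHERE

Fix: Use a subquery for AVG and a HAVING MIN(...) filter so the condition holds for every row in the group

Corrected query:
SELECT genre FROM movies GROUP BY genre HAVING MIN(rating) > (SELECT AVG(rating) FROM movies)

Result:
genre    
---------
Animation
Comedy   
Horror   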